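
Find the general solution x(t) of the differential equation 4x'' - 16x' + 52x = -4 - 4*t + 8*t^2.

Divide through by 4: x'' - 4x' + 13x = -1 - t + 2*t^2.
Characteristic equation r² - 4r + 13 = 0 has discriminant (-4)² - 4·(13) = -36 < 0, so r = 2 ± 3i.
Hence x_h = C1*cos(3*t)*exp(2*t) + C2*exp(2*t)*sin(3*t).
For the particular solution try x_p = A0 + A1*t + A2*t^2. Substituting and matching coefficients of each power of t gives A0 = -209/2197, A1 = 3/169, A2 = 2/13, so x_p = -209/2197 + 2*t^2/13 + 3*t/169.

x = -209/2197 + 2*t**2/13 + 3*t/169 + C1*cos(3*t)*exp(2*t) + C2*exp(2*t)*sin(3*t)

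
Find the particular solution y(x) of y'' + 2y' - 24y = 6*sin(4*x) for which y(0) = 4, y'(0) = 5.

y = -15*sin(4*x)/104 - 3*cos(4*x)/104 + 119*exp(4*x)/40 + 137*exp(-6*x)/130

Characteristic equation r² + 2r - 24 = 0 factors as (r - 4)(r + 6) = 0, so r = 4, -6.
Hence y_h = C1*exp(4*x) + C2*exp(-6*x).
Try y_p = A*cos(4*x) + B*sin(4*x). Substituting and equating the coefficients of cos(4x) and sin(4x) gives A = -3/104, B = -15/104, so y_p = -15*sin(4*x)/104 - 3*cos(4*x)/104.
General solution: y = -15*sin(4*x)/104 - 3*cos(4*x)/104 + C1*exp(4*x) + C2*exp(-6*x).
Apply the initial conditions: y(0) = -3/104 + C1 + C2 = 4 and y'(0) = -15/26 - 6*C2 + 4*C1 = 5. Solving gives C1 = 119/40, C2 = 137/130.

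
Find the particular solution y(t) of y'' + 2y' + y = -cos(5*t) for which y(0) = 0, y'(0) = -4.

Characteristic equation r² + 2r + 1 = 0 has discriminant (2)² - 4·(1) = 0, so r = -1 is a repeated root.
Hence y_h = (C1 + C2*t)*exp(-t).
Try y_p = A*cos(5*t) + B*sin(5*t). Substituting and equating the coefficients of cos(5t) and sin(5t) gives A = 6/169, B = -5/338, so y_p = -5*sin(5*t)/338 + 6*cos(5*t)/169.
General solution: y = -5*sin(5*t)/338 + 6*cos(5*t)/169 + C1*exp(-t) + C2*t*exp(-t).
Apply the initial conditions: y(0) = 6/169 + C1 = 0 and y'(0) = -25/338 + C2 - C1 = -4. Solving gives C1 = -6/169, C2 = -103/26.

y = -6*exp(-t)/169 - 5*sin(5*t)/338 + 6*cos(5*t)/169 - 103*t*exp(-t)/26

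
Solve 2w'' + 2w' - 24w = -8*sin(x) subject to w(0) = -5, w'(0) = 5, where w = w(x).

w = -48*exp(-4*x)/17 - 11*exp(3*x)/5 + 2*cos(x)/85 + 26*sin(x)/85

Divide through by 2: w'' + w' - 12w = -4*sin(x).
Characteristic equation r² + r - 12 = 0 factors as (r - 3)(r + 4) = 0, so r = 3, -4.
Hence w_h = C1*exp(3*x) + C2*exp(-4*x).
Try w_p = A*cos(x) + B*sin(x). Substituting and equating the coefficients of cos(x) and sin(x) gives A = 2/85, B = 26/85, so w_p = 2*cos(x)/85 + 26*sin(x)/85.
General solution: w = 2*cos(x)/85 + 26*sin(x)/85 + C1*exp(3*x) + C2*exp(-4*x).
Apply the initial conditions: w(0) = 2/85 + C1 + C2 = -5 and w'(0) = 26/85 - 4*C2 + 3*C1 = 5. Solving gives C1 = -11/5, C2 = -48/17.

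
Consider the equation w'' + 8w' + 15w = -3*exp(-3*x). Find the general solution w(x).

w = C1*exp(-3*x) + C2*exp(-5*x) - 3*x*exp(-3*x)/2

Characteristic equation r² + 8r + 15 = 0 factors as (r + 3)(r + 5) = 0, so r = -3, -5.
Hence w_h = C1*exp(-3*x) + C2*exp(-5*x).
Since exp(-3*x) solves the homogeneous equation (r = -3 is a root of multiplicity 1), multiply the trial by x. Try w_p = A*x*exp(-3*x). Substituting into the equation and dividing by exp(-3*x) gives A = -3/2, so w_p = -3*x*exp(-3*x)/2.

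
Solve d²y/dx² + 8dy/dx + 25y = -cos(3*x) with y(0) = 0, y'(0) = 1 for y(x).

Characteristic equation r² + 8r + 25 = 0 has discriminant (8)² - 4·(25) = -36 < 0, so r = -4 ± 3i.
Hence y_h = C1*cos(3*x)*exp(-4*x) + C2*exp(-4*x)*sin(3*x).
Try y_p = A*cos(3*x) + B*sin(3*x). Substituting and equating the coefficients of cos(3x) and sin(3x) gives A = -1/52, B = -3/104, so y_p = -3*sin(3*x)/104 - cos(3*x)/52.
General solution: y = -3*sin(3*x)/104 - cos(3*x)/52 + C1*cos(3*x)*exp(-4*x) + C2*exp(-4*x)*sin(3*x).
Apply the initial conditions: y(0) = -1/52 + C1 = 0 and y'(0) = -9/104 - 4*C1 + 3*C2 = 1. Solving gives C1 = 1/52, C2 = 121/312.

y = -3*sin(3*x)/104 - cos(3*x)/52 + cos(3*x)*exp(-4*x)/52 + 121*exp(-4*x)*sin(3*x)/312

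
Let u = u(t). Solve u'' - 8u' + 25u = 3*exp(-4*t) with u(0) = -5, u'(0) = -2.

u = 3*exp(-4*t)/73 - 368*cos(3*t)*exp(4*t)/73 + 446*exp(4*t)*sin(3*t)/73

Characteristic equation r² - 8r + 25 = 0 has discriminant (-8)² - 4·(25) = -36 < 0, so r = 4 ± 3i.
Hence u_h = C1*cos(3*t)*exp(4*t) + C2*exp(4*t)*sin(3*t).
Try u_p = A*exp(-4*t). Substituting into the equation and dividing by exp(-4*t) gives A = 3/73, so u_p = 3*exp(-4*t)/73.
General solution: u = 3*exp(-4*t)/73 + C1*cos(3*t)*exp(4*t) + C2*exp(4*t)*sin(3*t).
Apply the initial conditions: u(0) = 3/73 + C1 = -5 and u'(0) = -12/73 + 3*C2 + 4*C1 = -2. Solving gives C1 = -368/73, C2 = 446/73.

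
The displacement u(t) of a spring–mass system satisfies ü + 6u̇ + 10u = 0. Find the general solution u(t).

u = C1*cos(t)*exp(-3*t) + C2*exp(-3*t)*sin(t)

Characteristic equation r² + 6r + 10 = 0 has discriminant (6)² - 4·(10) = -4 < 0, so r = -3 ± i.
Hence u_h = C1*cos(t)*exp(-3*t) + C2*exp(-3*t)*sin(t).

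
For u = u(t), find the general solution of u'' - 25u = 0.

Characteristic equation r² - 25 = 0 factors as (r - 5)(r + 5) = 0, so r = 5, -5.
Hence u_h = C1*exp(5*t) + C2*exp(-5*t).

u = C1*exp(5*t) + C2*exp(-5*t)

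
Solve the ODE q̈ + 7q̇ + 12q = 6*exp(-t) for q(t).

q = C1*exp(-4*t) + C2*exp(-3*t) + exp(-t)

Characteristic equation r² + 7r + 12 = 0 factors as (r + 4)(r + 3) = 0, so r = -4, -3.
Hence q_h = C1*exp(-4*t) + C2*exp(-3*t).
Try q_p = A*exp(-t). Substituting into the equation and dividing by exp(-t) gives A = 1, so q_p = exp(-t).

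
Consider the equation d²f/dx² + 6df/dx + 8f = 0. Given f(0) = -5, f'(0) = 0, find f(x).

f = -10*exp(-2*x) + 5*exp(-4*x)

Characteristic equation r² + 6r + 8 = 0 factors as (r + 4)(r + 2) = 0, so r = -4, -2.
Hence f_h = C1*exp(-4*x) + C2*exp(-2*x).
Apply the initial conditions: f(0) = C1 + C2 = -5 and f'(0) = -4*C1 - 2*C2 = 0. Solving gives C1 = 5, C2 = -10.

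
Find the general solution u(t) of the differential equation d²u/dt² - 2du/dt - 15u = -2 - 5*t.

u = 4/45 + t/3 + C1*exp(-3*t) + C2*exp(5*t)

Characteristic equation r² - 2r - 15 = 0 factors as (r + 3)(r - 5) = 0, so r = -3, 5.
Hence u_h = C1*exp(-3*t) + C2*exp(5*t).
For the particular solution try u_p = A0 + A1*t. Substituting and matching coefficients of each power of t gives A0 = 4/45, A1 = 1/3, so u_p = 4/45 + t/3.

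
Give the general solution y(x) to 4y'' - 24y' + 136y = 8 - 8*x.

y = 14/289 - x/17 + C1*cos(5*x)*exp(3*x) + C2*exp(3*x)*sin(5*x)

Divide through by 4: y'' - 6y' + 34y = 2 - 2*x.
Characteristic equation r² - 6r + 34 = 0 has discriminant (-6)² - 4·(34) = -100 < 0, so r = 3 ± 5i.
Hence y_h = C1*cos(5*x)*exp(3*x) + C2*exp(3*x)*sin(5*x).
For the particular solution try y_p = A0 + A1*x. Substituting and matching coefficients of each power of x gives A0 = 14/289, A1 = -1/17, so y_p = 14/289 - x/17.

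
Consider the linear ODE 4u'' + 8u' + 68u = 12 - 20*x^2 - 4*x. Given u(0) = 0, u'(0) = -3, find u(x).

Divide through by 4: u'' + 2u' + 17u = 3 - x - 5*x^2.
Characteristic equation r² + 2r + 17 = 0 has discriminant (2)² - 4·(17) = -64 < 0, so r = -1 ± 4i.
Hence u_h = C1*cos(4*x)*exp(-x) + C2*exp(-x)*sin(4*x).
For the particular solution try u_p = A0 + A1*x + A2*x^2. Substituting and matching coefficients of each power of x gives A0 = 1031/4913, A1 = 3/289, A2 = -5/17, so u_p = 1031/4913 - 5*x^2/17 + 3*x/289.
General solution: u = 1031/4913 - 5*x^2/17 + 3*x/289 + C1*cos(4*x)*exp(-x) + C2*exp(-x)*sin(4*x).
Apply the initial conditions: u(0) = 1031/4913 + C1 = 0 and u'(0) = 3/289 - C1 + 4*C2 = -3. Solving gives C1 = -1031/4913, C2 = -15821/19652.

u = 1031/4913 - 5*x**2/17 + 3*x/289 - 15821*exp(-x)*sin(4*x)/19652 - 1031*cos(4*x)*exp(-x)/4913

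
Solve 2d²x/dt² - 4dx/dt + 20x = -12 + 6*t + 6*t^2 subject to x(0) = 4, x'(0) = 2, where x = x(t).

Divide through by 2: x'' - 2x' + 10x = -6 + 3*t + 3*t^2.
Characteristic equation r² - 2r + 10 = 0 has discriminant (-2)² - 4·(10) = -36 < 0, so r = 1 ± 3i.
Hence x_h = C1*cos(3*t)*exp(t) + C2*exp(t)*sin(3*t).
For the particular solution try x_p = A0 + A1*t + A2*t^2. Substituting and matching coefficients of each power of t gives A0 = -72/125, A1 = 21/50, A2 = 3/10, so x_p = -72/125 + 3*t^2/10 + 21*t/50.
General solution: x = -72/125 + 3*t^2/10 + 21*t/50 + C1*cos(3*t)*exp(t) + C2*exp(t)*sin(3*t).
Apply the initial conditions: x(0) = -72/125 + C1 = 4 and x'(0) = 21/50 + C1 + 3*C2 = 2. Solving gives C1 = 572/125, C2 = -749/750.

x = -72/125 + 3*t**2/10 + 21*t/50 - 749*exp(t)*sin(3*t)/750 + 572*cos(3*t)*exp(t)/125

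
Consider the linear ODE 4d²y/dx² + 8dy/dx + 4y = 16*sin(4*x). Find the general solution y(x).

Divide through by 4: y'' + 2y' + y = 4*sin(4*x).
Characteristic equation r² + 2r + 1 = 0 has discriminant (2)² - 4·(1) = 0, so r = -1 is a repeated root.
Hence y_h = (C1 + C2*x)*exp(-x).
Try y_p = A*cos(4*x) + B*sin(4*x). Substituting and equating the coefficients of cos(4x) and sin(4x) gives A = -32/289, B = -60/289, so y_p = -60*sin(4*x)/289 - 32*cos(4*x)/289.

y = -60*sin(4*x)/289 - 32*cos(4*x)/289 + C1*exp(-x) + C2*x*exp(-x)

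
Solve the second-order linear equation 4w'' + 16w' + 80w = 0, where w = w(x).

Divide through by 4: w'' + 4w' + 20w = 0.
Characteristic equation r² + 4r + 20 = 0 has discriminant (4)² - 4·(20) = -64 < 0, so r = -2 ± 4i.
Hence w_h = C1*cos(4*x)*exp(-2*x) + C2*exp(-2*x)*sin(4*x).

w = C1*cos(4*x)*exp(-2*x) + C2*exp(-2*x)*sin(4*x)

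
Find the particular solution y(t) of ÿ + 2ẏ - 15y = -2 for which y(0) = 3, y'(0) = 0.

y = 2/15 + 43*exp(3*t)/24 + 43*exp(-5*t)/40

Characteristic equation r² + 2r - 15 = 0 factors as (r + 5)(r - 3) = 0, so r = -5, 3.
Hence y_h = C1*exp(-5*t) + C2*exp(3*t).
For the particular solution try y_p = A0. Substituting and matching coefficients of each power of t gives A0 = 2/15, so y_p = 2/15.
General solution: y = 2/15 + C1*exp(-5*t) + C2*exp(3*t).
Apply the initial conditions: y(0) = 2/15 + C1 + C2 = 3 and y'(0) = -5*C1 + 3*C2 = 0. Solving gives C1 = 43/40, C2 = 43/24.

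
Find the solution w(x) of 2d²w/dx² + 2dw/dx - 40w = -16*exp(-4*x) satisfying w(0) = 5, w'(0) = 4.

w = 8*exp(-5*x)/9 + 28*exp(4*x)/9 + exp(-4*x)

Divide through by 2: w'' + w' - 20w = -8*exp(-4*x).
Characteristic equation r² + r - 20 = 0 factors as (r - 4)(r + 5) = 0, so r = 4, -5.
Hence w_h = C1*exp(4*x) + C2*exp(-5*x).
Try w_p = A*exp(-4*x). Substituting into the equation and dividing by exp(-4*x) gives A = 1, so w_p = exp(-4*x).
General solution: w = C1*exp(4*x) + C2*exp(-5*x) + exp(-4*x).
Apply the initial conditions: w(0) = 1 + C1 + C2 = 5 and w'(0) = -4 - 5*C2 + 4*C1 = 4. Solving gives C1 = 28/9, C2 = 8/9.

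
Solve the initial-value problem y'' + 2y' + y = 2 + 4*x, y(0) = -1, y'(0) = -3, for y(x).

Characteristic equation r² + 2r + 1 = 0 has discriminant (2)² - 4·(1) = 0, so r = -1 is a repeated root.
Hence y_h = (C1 + C2*x)*exp(-x).
For the particular solution try y_p = A0 + A1*x. Substituting and matching coefficients of each power of x gives A0 = -6, A1 = 4, so y_p = -6 + 4*x.
General solution: y = -6 + 4*x + C1*exp(-x) + C2*x*exp(-x).
Apply the initial conditions: y(0) = -6 + C1 = -1 and y'(0) = 4 + C2 - C1 = -3. Solving gives C1 = 5, C2 = -2.

y = -6 + 4*x + 5*exp(-x) - 2*x*exp(-x)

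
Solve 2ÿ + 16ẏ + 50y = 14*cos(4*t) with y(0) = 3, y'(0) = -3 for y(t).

y = 63*cos(4*t)/1105 + 224*sin(4*t)/1105 + 3252*cos(3*t)*exp(-4*t)/1105 + 8797*exp(-4*t)*sin(3*t)/3315

Divide through by 2: y'' + 8y' + 25y = 7*cos(4*t).
Characteristic equation r² + 8r + 25 = 0 has discriminant (8)² - 4·(25) = -36 < 0, so r = -4 ± 3i.
Hence y_h = C1*cos(3*t)*exp(-4*t) + C2*exp(-4*t)*sin(3*t).
Try y_p = A*cos(4*t) + B*sin(4*t). Substituting and equating the coefficients of cos(4t) and sin(4t) gives A = 63/1105, B = 224/1105, so y_p = 63*cos(4*t)/1105 + 224*sin(4*t)/1105.
General solution: y = 63*cos(4*t)/1105 + 224*sin(4*t)/1105 + C1*cos(3*t)*exp(-4*t) + C2*exp(-4*t)*sin(3*t).
Apply the initial conditions: y(0) = 63/1105 + C1 = 3 and y'(0) = 896/1105 - 4*C1 + 3*C2 = -3. Solving gives C1 = 3252/1105, C2 = 8797/3315.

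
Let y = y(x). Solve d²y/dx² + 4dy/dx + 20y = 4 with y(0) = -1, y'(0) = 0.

y = 1/5 - 6*cos(4*x)*exp(-2*x)/5 - 3*exp(-2*x)*sin(4*x)/5

Characteristic equation r² + 4r + 20 = 0 has discriminant (4)² - 4·(20) = -64 < 0, so r = -2 ± 4i.
Hence y_h = C1*cos(4*x)*exp(-2*x) + C2*exp(-2*x)*sin(4*x).
For the particular solution try y_p = A0. Substituting and matching coefficients of each power of x gives A0 = 1/5, so y_p = 1/5.
General solution: y = 1/5 + C1*cos(4*x)*exp(-2*x) + C2*exp(-2*x)*sin(4*x).
Apply the initial conditions: y(0) = 1/5 + C1 = -1 and y'(0) = -2*C1 + 4*C2 = 0. Solving gives C1 = -6/5, C2 = -3/5.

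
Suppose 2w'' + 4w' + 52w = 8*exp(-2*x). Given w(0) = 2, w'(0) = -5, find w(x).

w = 2*exp(-2*x)/13 - 37*exp(-x)*sin(5*x)/65 + 24*cos(5*x)*exp(-x)/13

Divide through by 2: w'' + 2w' + 26w = 4*exp(-2*x).
Characteristic equation r² + 2r + 26 = 0 has discriminant (2)² - 4·(26) = -100 < 0, so r = -1 ± 5i.
Hence w_h = C1*cos(5*x)*exp(-x) + C2*exp(-x)*sin(5*x).
Try w_p = A*exp(-2*x). Substituting into the equation and dividing by exp(-2*x) gives A = 2/13, so w_p = 2*exp(-2*x)/13.
General solution: w = 2*exp(-2*x)/13 + C1*cos(5*x)*exp(-x) + C2*exp(-x)*sin(5*x).
Apply the initial conditions: w(0) = 2/13 + C1 = 2 and w'(0) = -4/13 - C1 + 5*C2 = -5. Solving gives C1 = 24/13, C2 = -37/65.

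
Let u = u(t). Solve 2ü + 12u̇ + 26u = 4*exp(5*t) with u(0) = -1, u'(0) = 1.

u = exp(5*t)/34 - 35*cos(2*t)*exp(-3*t)/34 - 19*exp(-3*t)*sin(2*t)/17

Divide through by 2: u'' + 6u' + 13u = 2*exp(5*t).
Characteristic equation r² + 6r + 13 = 0 has discriminant (6)² - 4·(13) = -16 < 0, so r = -3 ± 2i.
Hence u_h = C1*cos(2*t)*exp(-3*t) + C2*exp(-3*t)*sin(2*t).
Try u_p = A*exp(5*t). Substituting into the equation and dividing by exp(5*t) gives A = 1/34, so u_p = exp(5*t)/34.
General solution: u = exp(5*t)/34 + C1*cos(2*t)*exp(-3*t) + C2*exp(-3*t)*sin(2*t).
Apply the initial conditions: u(0) = 1/34 + C1 = -1 and u'(0) = 5/34 - 3*C1 + 2*C2 = 1. Solving gives C1 = -35/34, C2 = -19/17.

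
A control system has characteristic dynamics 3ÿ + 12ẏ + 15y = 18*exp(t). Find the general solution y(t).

y = 3*exp(t)/5 + C1*cos(t)*exp(-2*t) + C2*exp(-2*t)*sin(t)

Divide through by 3: y'' + 4y' + 5y = 6*exp(t).
Characteristic equation r² + 4r + 5 = 0 has discriminant (4)² - 4·(5) = -4 < 0, so r = -2 ± i.
Hence y_h = C1*cos(t)*exp(-2*t) + C2*exp(-2*t)*sin(t).
Try y_p = A*exp(t). Substituting into the equation and dividing by exp(t) gives A = 3/5, so y_p = 3*exp(t)/5.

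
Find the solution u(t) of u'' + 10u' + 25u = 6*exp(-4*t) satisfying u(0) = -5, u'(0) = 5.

u = -11*exp(-5*t) + 6*exp(-4*t) - 26*t*exp(-5*t)

Characteristic equation r² + 10r + 25 = 0 has discriminant (10)² - 4·(25) = 0, so r = -5 is a repeated root.
Hence u_h = (C1 + C2*t)*exp(-5*t).
Try u_p = A*exp(-4*t). Substituting into the equation and dividing by exp(-4*t) gives A = 6, so u_p = 6*exp(-4*t).
General solution: u = 6*exp(-4*t) + C1*exp(-5*t) + C2*t*exp(-5*t).
Apply the initial conditions: u(0) = 6 + C1 = -5 and u'(0) = -24 + C2 - 5*C1 = 5. Solving gives C1 = -11, C2 = -26.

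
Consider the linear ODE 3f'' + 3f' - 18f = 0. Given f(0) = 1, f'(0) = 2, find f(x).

f = exp(2*x)

Divide through by 3: f'' + f' - 6f = 0.
Characteristic equation r² + r - 6 = 0 factors as (r - 2)(r + 3) = 0, so r = 2, -3.
Hence f_h = C1*exp(2*x) + C2*exp(-3*x).
Apply the initial conditions: f(0) = C1 + C2 = 1 and f'(0) = -3*C2 + 2*C1 = 2. Solving gives C1 = 1, C2 = 0.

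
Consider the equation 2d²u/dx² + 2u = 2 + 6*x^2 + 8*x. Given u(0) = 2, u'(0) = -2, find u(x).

u = -5 - 6*sin(x) + 3*x**2 + 4*x + 7*cos(x)

Divide through by 2: u'' + u = 1 + 3*x^2 + 4*x.
Characteristic equation r² + 1 = 0 has discriminant (0)² - 4·(1) = -4 < 0, so r = ± i.
Hence u_h = C1*cos(x) + C2*sin(x).
For the particular solution try u_p = A0 + A1*x + A2*x^2. Substituting and matching coefficients of each power of x gives A0 = -5, A1 = 4, A2 = 3, so u_p = -5 + 3*x^2 + 4*x.
General solution: u = -5 + 3*x^2 + 4*x + C1*cos(x) + C2*sin(x).
Apply the initial conditions: u(0) = -5 + C1 = 2 and u'(0) = 4 + C2 = -2. Solving gives C1 = 7, C2 = -6.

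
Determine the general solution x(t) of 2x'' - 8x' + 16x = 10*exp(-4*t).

x = exp(-4*t)/8 + C1*cos(2*t)*exp(2*t) + C2*exp(2*t)*sin(2*t)

Divide through by 2: x'' - 4x' + 8x = 5*exp(-4*t).
Characteristic equation r² - 4r + 8 = 0 has discriminant (-4)² - 4·(8) = -16 < 0, so r = 2 ± 2i.
Hence x_h = C1*cos(2*t)*exp(2*t) + C2*exp(2*t)*sin(2*t).
Try x_p = A*exp(-4*t). Substituting into the equation and dividing by exp(-4*t) gives A = 1/8, so x_p = exp(-4*t)/8.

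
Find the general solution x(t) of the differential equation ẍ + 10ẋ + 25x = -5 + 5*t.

Characteristic equation r² + 10r + 25 = 0 has discriminant (10)² - 4·(25) = 0, so r = -5 is a repeated root.
Hence x_h = (C1 + C2*t)*exp(-5*t).
For the particular solution try x_p = A0 + A1*t. Substituting and matching coefficients of each power of t gives A0 = -7/25, A1 = 1/5, so x_p = -7/25 + t/5.

x = -7/25 + t/5 + C1*exp(-5*t) + C2*t*exp(-5*t)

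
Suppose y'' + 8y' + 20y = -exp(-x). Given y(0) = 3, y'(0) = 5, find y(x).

Characteristic equation r² + 8r + 20 = 0 has discriminant (8)² - 4·(20) = -16 < 0, so r = -4 ± 2i.
Hence y_h = C1*cos(2*x)*exp(-4*x) + C2*exp(-4*x)*sin(2*x).
Try y_p = A*exp(-x). Substituting into the equation and dividing by exp(-x) gives A = -1/13, so y_p = -exp(-x)/13.
General solution: y = -exp(-x)/13 + C1*cos(2*x)*exp(-4*x) + C2*exp(-4*x)*sin(2*x).
Apply the initial conditions: y(0) = -1/13 + C1 = 3 and y'(0) = 1/13 - 4*C1 + 2*C2 = 5. Solving gives C1 = 40/13, C2 = 112/13.

y = -exp(-x)/13 + 40*cos(2*x)*exp(-4*x)/13 + 112*exp(-4*x)*sin(2*x)/13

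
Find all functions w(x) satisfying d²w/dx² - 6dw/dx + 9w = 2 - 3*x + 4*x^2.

Characteristic equation r² - 6r + 9 = 0 has discriminant (-6)² - 4·(9) = 0, so r = 3 is a repeated root.
Hence w_h = (C1 + C2*x)*exp(3*x).
For the particular solution try w_p = A0 + A1*x + A2*x^2. Substituting and matching coefficients of each power of x gives A0 = 8/27, A1 = 7/27, A2 = 4/9, so w_p = 8/27 + 4*x^2/9 + 7*x/27.

w = 8/27 + 4*x**2/9 + 7*x/27 + C1*exp(3*x) + C2*x*exp(3*x)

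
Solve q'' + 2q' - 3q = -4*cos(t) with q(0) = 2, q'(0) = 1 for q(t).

q = -2*sin(t)/5 - exp(-3*t)/20 + 4*cos(t)/5 + 5*exp(t)/4

Characteristic equation r² + 2r - 3 = 0 factors as (r + 3)(r - 1) = 0, so r = -3, 1.
Hence q_h = C1*exp(-3*t) + C2*exp(t).
Try q_p = A*cos(t) + B*sin(t). Substituting and equating the coefficients of cos(t) and sin(t) gives A = 4/5, B = -2/5, so q_p = -2*sin(t)/5 + 4*cos(t)/5.
General solution: q = -2*sin(t)/5 + 4*cos(t)/5 + C1*exp(-3*t) + C2*exp(t).
Apply the initial conditions: q(0) = 4/5 + C1 + C2 = 2 and q'(0) = -2/5 + C2 - 3*C1 = 1. Solving gives C1 = -1/20, C2 = 5/4.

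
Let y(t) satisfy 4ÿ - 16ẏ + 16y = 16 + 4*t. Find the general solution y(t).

y = 5/4 + t/4 + C1*exp(2*t) + C2*t*exp(2*t)

Divide through by 4: y'' - 4y' + 4y = 4 + t.
Characteristic equation r² - 4r + 4 = 0 has discriminant (-4)² - 4·(4) = 0, so r = 2 is a repeated root.
Hence y_h = (C1 + C2*t)*exp(2*t).
For the particular solution try y_p = A0 + A1*t. Substituting and matching coefficients of each power of t gives A0 = 5/4, A1 = 1/4, so y_p = 5/4 + t/4.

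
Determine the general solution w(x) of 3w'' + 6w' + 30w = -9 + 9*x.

w = -9/25 + 3*x/10 + C1*cos(3*x)*exp(-x) + C2*exp(-x)*sin(3*x)

Divide through by 3: w'' + 2w' + 10w = -3 + 3*x.
Characteristic equation r² + 2r + 10 = 0 has discriminant (2)² - 4·(10) = -36 < 0, so r = -1 ± 3i.
Hence w_h = C1*cos(3*x)*exp(-x) + C2*exp(-x)*sin(3*x).
For the particular solution try w_p = A0 + A1*x. Substituting and matching coefficients of each power of x gives A0 = -9/25, A1 = 3/10, so w_p = -9/25 + 3*x/10.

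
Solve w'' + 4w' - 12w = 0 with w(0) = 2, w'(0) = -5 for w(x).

w = 7*exp(2*x)/8 + 9*exp(-6*x)/8

Characteristic equation r² + 4r - 12 = 0 factors as (r - 2)(r + 6) = 0, so r = 2, -6.
Hence w_h = C1*exp(2*x) + C2*exp(-6*x).
Apply the initial conditions: w(0) = C1 + C2 = 2 and w'(0) = -6*C2 + 2*C1 = -5. Solving gives C1 = 7/8, C2 = 9/8.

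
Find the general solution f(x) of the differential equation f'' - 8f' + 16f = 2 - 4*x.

Characteristic equation r² - 8r + 16 = 0 has discriminant (-8)² - 4·(16) = 0, so r = 4 is a repeated root.
Hence f_h = (C1 + C2*x)*exp(4*x).
For the particular solution try f_p = A0 + A1*x. Substituting and matching coefficients of each power of x gives A0 = 0, A1 = -1/4, so f_p = -x/4.

f = -x/4 + C1*exp(4*x) + C2*x*exp(4*x)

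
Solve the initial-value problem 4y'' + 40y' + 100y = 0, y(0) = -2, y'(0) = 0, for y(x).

y = -2*exp(-5*x) - 10*x*exp(-5*x)

Divide through by 4: y'' + 10y' + 25y = 0.
Characteristic equation r² + 10r + 25 = 0 has discriminant (10)² - 4·(25) = 0, so r = -5 is a repeated root.
Hence y_h = (C1 + C2*x)*exp(-5*x).
Apply the initial conditions: y(0) = C1 = -2 and y'(0) = C2 - 5*C1 = 0. Solving gives C1 = -2, C2 = -10.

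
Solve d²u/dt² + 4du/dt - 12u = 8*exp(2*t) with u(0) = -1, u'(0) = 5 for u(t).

u = -3*exp(-6*t)/4 - exp(2*t)/4 + t*exp(2*t)

Characteristic equation r² + 4r - 12 = 0 factors as (r + 6)(r - 2) = 0, so r = -6, 2.
Hence u_h = C1*exp(-6*t) + C2*exp(2*t).
Since exp(2*t) solves the homogeneous equation (r = 2 is a root of multiplicity 1), multiply the trial by t. Try u_p = A*t*exp(2*t). Substituting into the equation and dividing by exp(2*t) gives A = 1, so u_p = t*exp(2*t).
General solution: u = C1*exp(-6*t) + C2*exp(2*t) + t*exp(2*t).
Apply the initial conditions: u(0) = C1 + C2 = -1 and u'(0) = 1 - 6*C1 + 2*C2 = 5. Solving gives C1 = -3/4, C2 = -1/4.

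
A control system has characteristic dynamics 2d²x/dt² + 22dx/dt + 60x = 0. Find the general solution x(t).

x = C1*exp(-5*t) + C2*exp(-6*t)

Divide through by 2: x'' + 11x' + 30x = 0.
Characteristic equation r² + 11r + 30 = 0 factors as (r + 5)(r + 6) = 0, so r = -5, -6.
Hence x_h = C1*exp(-5*t) + C2*exp(-6*t).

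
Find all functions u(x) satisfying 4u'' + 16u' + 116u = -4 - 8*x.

Divide through by 4: u'' + 4u' + 29u = -1 - 2*x.
Characteristic equation r² + 4r + 29 = 0 has discriminant (4)² - 4·(29) = -100 < 0, so r = -2 ± 5i.
Hence u_h = C1*cos(5*x)*exp(-2*x) + C2*exp(-2*x)*sin(5*x).
For the particular solution try u_p = A0 + A1*x. Substituting and matching coefficients of each power of x gives A0 = -21/841, A1 = -2/29, so u_p = -21/841 - 2*x/29.

u = -21/841 - 2*x/29 + C1*cos(5*x)*exp(-2*x) + C2*exp(-2*x)*sin(5*x)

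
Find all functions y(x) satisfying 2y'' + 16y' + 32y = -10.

Divide through by 2: y'' + 8y' + 16y = -5.
Characteristic equation r² + 8r + 16 = 0 has discriminant (8)² - 4·(16) = 0, so r = -4 is a repeated root.
Hence y_h = (C1 + C2*x)*exp(-4*x).
For the particular solution try y_p = A0. Substituting and matching coefficients of each power of x gives A0 = -5/16, so y_p = -5/16.

y = -5/16 + C1*exp(-4*x) + C2*x*exp(-4*x)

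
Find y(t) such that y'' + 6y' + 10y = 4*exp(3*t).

Characteristic equation r² + 6r + 10 = 0 has discriminant (6)² - 4·(10) = -4 < 0, so r = -3 ± i.
Hence y_h = C1*cos(t)*exp(-3*t) + C2*exp(-3*t)*sin(t).
Try y_p = A*exp(3*t). Substituting into the equation and dividing by exp(3*t) gives A = 4/37, so y_p = 4*exp(3*t)/37.

y = 4*exp(3*t)/37 + C1*cos(t)*exp(-3*t) + C2*exp(-3*t)*sin(t)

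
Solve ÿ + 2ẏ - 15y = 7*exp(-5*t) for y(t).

y = C1*exp(-5*t) + C2*exp(3*t) - 7*t*exp(-5*t)/8

Characteristic equation r² + 2r - 15 = 0 factors as (r + 5)(r - 3) = 0, so r = -5, 3.
Hence y_h = C1*exp(-5*t) + C2*exp(3*t).
Since exp(-5*t) solves the homogeneous equation (r = -5 is a root of multiplicity 1), multiply the trial by t. Try y_p = A*t*exp(-5*t). Substituting into the equation and dividing by exp(-5*t) gives A = -7/8, so y_p = -7*t*exp(-5*t)/8.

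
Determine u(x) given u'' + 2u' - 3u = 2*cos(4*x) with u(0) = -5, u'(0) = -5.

u = -169*exp(x)/34 - 38*cos(4*x)/425 + 3*exp(-3*x)/50 + 16*sin(4*x)/425

Characteristic equation r² + 2r - 3 = 0 factors as (r - 1)(r + 3) = 0, so r = 1, -3.
Hence u_h = C1*exp(x) + C2*exp(-3*x).
Try u_p = A*cos(4*x) + B*sin(4*x). Substituting and equating the coefficients of cos(4x) and sin(4x) gives A = -38/425, B = 16/425, so u_p = -38*cos(4*x)/425 + 16*sin(4*x)/425.
General solution: u = -38*cos(4*x)/425 + 16*sin(4*x)/425 + C1*exp(x) + C2*exp(-3*x).
Apply the initial conditions: u(0) = -38/425 + C1 + C2 = -5 and u'(0) = 64/425 + C1 - 3*C2 = -5. Solving gives C1 = -169/34, C2 = 3/50.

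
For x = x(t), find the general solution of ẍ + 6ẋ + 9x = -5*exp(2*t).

Characteristic equation r² + 6r + 9 = 0 has discriminant (6)² - 4·(9) = 0, so r = -3 is a repeated root.
Hence x_h = (C1 + C2*t)*exp(-3*t).
Try x_p = A*exp(2*t). Substituting into the equation and dividing by exp(2*t) gives A = -1/5, so x_p = -exp(2*t)/5.

x = -exp(2*t)/5 + C1*exp(-3*t) + C2*t*exp(-3*t)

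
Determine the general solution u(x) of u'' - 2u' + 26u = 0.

u = C1*cos(5*x)*exp(x) + C2*exp(x)*sin(5*x)

Characteristic equation r² - 2r + 26 = 0 has discriminant (-2)² - 4·(26) = -100 < 0, so r = 1 ± 5i.
Hence u_h = C1*cos(5*x)*exp(x) + C2*exp(x)*sin(5*x).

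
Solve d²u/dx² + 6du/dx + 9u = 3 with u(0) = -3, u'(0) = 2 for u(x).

u = 1/3 - 10*exp(-3*x)/3 - 8*x*exp(-3*x)

Characteristic equation r² + 6r + 9 = 0 has discriminant (6)² - 4·(9) = 0, so r = -3 is a repeated root.
Hence u_h = (C1 + C2*x)*exp(-3*x).
For the particular solution try u_p = A0. Substituting and matching coefficients of each power of x gives A0 = 1/3, so u_p = 1/3.
General solution: u = 1/3 + C1*exp(-3*x) + C2*x*exp(-3*x).
Apply the initial conditions: u(0) = 1/3 + C1 = -3 and u'(0) = C2 - 3*C1 = 2. Solving gives C1 = -10/3, C2 = -8.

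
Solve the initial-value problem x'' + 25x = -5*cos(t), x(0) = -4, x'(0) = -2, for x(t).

x = -91*cos(5*t)/24 - 5*cos(t)/24 - 2*sin(5*t)/5

Characteristic equation r² + 25 = 0 has discriminant (0)² - 4·(25) = -100 < 0, so r = ± 5i.
Hence x_h = C1*cos(5*t) + C2*sin(5*t).
Try x_p = A*cos(t) + B*sin(t). Substituting and equating the coefficients of cos(t) and sin(t) gives A = -5/24, B = 0, so x_p = -5*cos(t)/24.
General solution: x = -5*cos(t)/24 + C1*cos(5*t) + C2*sin(5*t).
Apply the initial conditions: x(0) = -5/24 + C1 = -4 and x'(0) = 5*C2 = -2. Solving gives C1 = -91/24, C2 = -2/5.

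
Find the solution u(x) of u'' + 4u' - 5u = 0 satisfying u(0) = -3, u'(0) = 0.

Characteristic equation r² + 4r - 5 = 0 factors as (r - 1)(r + 5) = 0, so r = 1, -5.
Hence u_h = C1*exp(x) + C2*exp(-5*x).
Apply the initial conditions: u(0) = C1 + C2 = -3 and u'(0) = C1 - 5*C2 = 0. Solving gives C1 = -5/2, C2 = -1/2.

u = -5*exp(x)/2 - exp(-5*x)/2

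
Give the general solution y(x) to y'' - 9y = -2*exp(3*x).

Characteristic equation r² - 9 = 0 factors as (r - 3)(r + 3) = 0, so r = 3, -3.
Hence y_h = C1*exp(3*x) + C2*exp(-3*x).
Since exp(3*x) solves the homogeneous equation (r = 3 is a root of multiplicity 1), multiply the trial by x. Try y_p = A*x*exp(3*x). Substituting into the equation and dividing by exp(3*x) gives A = -1/3, so y_p = -x*exp(3*x)/3.

y = C1*exp(3*x) + C2*exp(-3*x) - x*exp(3*x)/3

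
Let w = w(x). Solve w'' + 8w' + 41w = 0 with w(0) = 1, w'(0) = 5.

Characteristic equation r² + 8r + 41 = 0 has discriminant (8)² - 4·(41) = -100 < 0, so r = -4 ± 5i.
Hence w_h = C1*cos(5*x)*exp(-4*x) + C2*exp(-4*x)*sin(5*x).
Apply the initial conditions: w(0) = C1 = 1 and w'(0) = -4*C1 + 5*C2 = 5. Solving gives C1 = 1, C2 = 9/5.

w = cos(5*x)*exp(-4*x) + 9*exp(-4*x)*sin(5*x)/5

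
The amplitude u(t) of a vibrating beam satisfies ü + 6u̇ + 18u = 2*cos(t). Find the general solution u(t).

u = 12*sin(t)/325 + 34*cos(t)/325 + C1*cos(3*t)*exp(-3*t) + C2*exp(-3*t)*sin(3*t)

Characteristic equation r² + 6r + 18 = 0 has discriminant (6)² - 4·(18) = -36 < 0, so r = -3 ± 3i.
Hence u_h = C1*cos(3*t)*exp(-3*t) + C2*exp(-3*t)*sin(3*t).
Try u_p = A*cos(t) + B*sin(t). Substituting and equating the coefficients of cos(t) and sin(t) gives A = 34/325, B = 12/325, so u_p = 12*sin(t)/325 + 34*cos(t)/325.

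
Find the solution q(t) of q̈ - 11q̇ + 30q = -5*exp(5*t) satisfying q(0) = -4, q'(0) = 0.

Characteristic equation r² - 11r + 30 = 0 factors as (r - 6)(r - 5) = 0, so r = 6, 5.
Hence q_h = C1*exp(6*t) + C2*exp(5*t).
Since exp(5*t) solves the homogeneous equation (r = 5 is a root of multiplicity 1), multiply the trial by t. Try q_p = A*t*exp(5*t). Substituting into the equation and dividing by exp(5*t) gives A = 5, so q_p = 5*t*exp(5*t).
General solution: q = C1*exp(6*t) + C2*exp(5*t) + 5*t*exp(5*t).
Apply the initial conditions: q(0) = C1 + C2 = -4 and q'(0) = 5 + 5*C2 + 6*C1 = 0. Solving gives C1 = 15, C2 = -19.

q = -19*exp(5*t) + 15*exp(6*t) + 5*t*exp(5*t)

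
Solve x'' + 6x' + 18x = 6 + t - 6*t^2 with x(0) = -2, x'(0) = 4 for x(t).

Characteristic equation r² + 6r + 18 = 0 has discriminant (6)² - 4·(18) = -36 < 0, so r = -3 ± 3i.
Hence x_h = C1*cos(3*t)*exp(-3*t) + C2*exp(-3*t)*sin(3*t).
For the particular solution try x_p = A0 + A1*t + A2*t^2. Substituting and matching coefficients of each power of t gives A0 = 5/18, A1 = 5/18, A2 = -1/3, so x_p = 5/18 - t^2/3 + 5*t/18.
General solution: x = 5/18 - t^2/3 + 5*t/18 + C1*cos(3*t)*exp(-3*t) + C2*exp(-3*t)*sin(3*t).
Apply the initial conditions: x(0) = 5/18 + C1 = -2 and x'(0) = 5/18 - 3*C1 + 3*C2 = 4. Solving gives C1 = -41/18, C2 = -28/27.

x = 5/18 - t**2/3 + 5*t/18 - 41*cos(3*t)*exp(-3*t)/18 - 28*exp(-3*t)*sin(3*t)/27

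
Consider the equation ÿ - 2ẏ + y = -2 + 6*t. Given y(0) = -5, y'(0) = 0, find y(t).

Characteristic equation r² - 2r + 1 = 0 has discriminant (-2)² - 4·(1) = 0, so r = 1 is a repeated root.
Hence y_h = (C1 + C2*t)*exp(t).
For the particular solution try y_p = A0 + A1*t. Substituting and matching coefficients of each power of t gives A0 = 10, A1 = 6, so y_p = 10 + 6*t.
General solution: y = 10 + 6*t + C1*exp(t) + C2*t*exp(t).
Apply the initial conditions: y(0) = 10 + C1 = -5 and y'(0) = 6 + C1 + C2 = 0. Solving gives C1 = -15, C2 = 9.

y = 10 - 15*exp(t) + 6*t + 9*t*exp(t)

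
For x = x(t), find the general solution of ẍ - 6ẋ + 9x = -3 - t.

x = -11/27 - t/9 + C1*exp(3*t) + C2*t*exp(3*t)

Characteristic equation r² - 6r + 9 = 0 has discriminant (-6)² - 4·(9) = 0, so r = 3 is a repeated root.
Hence x_h = (C1 + C2*t)*exp(3*t).
For the particular solution try x_p = A0 + A1*t. Substituting and matching coefficients of each power of t gives A0 = -11/27, A1 = -1/9, so x_p = -11/27 - t/9.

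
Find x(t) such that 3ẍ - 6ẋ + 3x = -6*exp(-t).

Divide through by 3: x'' - 2x' + x = -2*exp(-t).
Characteristic equation r² - 2r + 1 = 0 has discriminant (-2)² - 4·(1) = 0, so r = 1 is a repeated root.
Hence x_h = (C1 + C2*t)*exp(t).
Try x_p = A*exp(-t). Substituting into the equation and dividing by exp(-t) gives A = -1/2, so x_p = -exp(-t)/2.

x = -exp(-t)/2 + C1*exp(t) + C2*t*exp(t)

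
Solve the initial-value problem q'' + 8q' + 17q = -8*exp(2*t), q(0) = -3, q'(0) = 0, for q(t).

Characteristic equation r² + 8r + 17 = 0 has discriminant (8)² - 4·(17) = -4 < 0, so r = -4 ± i.
Hence q_h = C1*cos(t)*exp(-4*t) + C2*exp(-4*t)*sin(t).
Try q_p = A*exp(2*t). Substituting into the equation and dividing by exp(2*t) gives A = -8/37, so q_p = -8*exp(2*t)/37.
General solution: q = -8*exp(2*t)/37 + C1*cos(t)*exp(-4*t) + C2*exp(-4*t)*sin(t).
Apply the initial conditions: q(0) = -8/37 + C1 = -3 and q'(0) = -16/37 + C2 - 4*C1 = 0. Solving gives C1 = -103/37, C2 = -396/37.

q = -8*exp(2*t)/37 - 396*exp(-4*t)*sin(t)/37 - 103*cos(t)*exp(-4*t)/37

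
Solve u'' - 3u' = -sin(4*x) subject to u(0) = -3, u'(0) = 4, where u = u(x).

Characteristic equation r² - 3r = 0 factors as (r - 3)r = 0, so r = 3, 0.
Hence u_h = C1*exp(3*x) + C2.
Try u_p = A*cos(4*x) + B*sin(4*x). Substituting and equating the coefficients of cos(4x) and sin(4x) gives A = -3/100, B = 1/25, so u_p = -3*cos(4*x)/100 + sin(4*x)/25.
General solution: u = C2 - 3*cos(4*x)/100 + sin(4*x)/25 + C1*exp(3*x).
Apply the initial conditions: u(0) = -3/100 + C1 + C2 = -3 and u'(0) = 4/25 + 3*C1 = 4. Solving gives C1 = 32/25, C2 = -17/4.

u = -17/4 - 3*cos(4*x)/100 + sin(4*x)/25 + 32*exp(3*x)/25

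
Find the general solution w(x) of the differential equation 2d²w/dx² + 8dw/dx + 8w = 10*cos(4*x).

Divide through by 2: w'' + 4w' + 4w = 5*cos(4*x).
Characteristic equation r² + 4r + 4 = 0 has discriminant (4)² - 4·(4) = 0, so r = -2 is a repeated root.
Hence w_h = (C1 + C2*x)*exp(-2*x).
Try w_p = A*cos(4*x) + B*sin(4*x). Substituting and equating the coefficients of cos(4x) and sin(4x) gives A = -3/20, B = 1/5, so w_p = -3*cos(4*x)/20 + sin(4*x)/5.

w = -3*cos(4*x)/20 + sin(4*x)/5 + C1*exp(-2*x) + C2*x*exp(-2*x)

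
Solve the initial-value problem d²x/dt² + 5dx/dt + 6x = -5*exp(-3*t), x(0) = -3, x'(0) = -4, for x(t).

Characteristic equation r² + 5r + 6 = 0 factors as (r + 3)(r + 2) = 0, so r = -3, -2.
Hence x_h = C1*exp(-3*t) + C2*exp(-2*t).
Since exp(-3*t) solves the homogeneous equation (r = -3 is a root of multiplicity 1), multiply the trial by t. Try x_p = A*t*exp(-3*t). Substituting into the equation and dividing by exp(-3*t) gives A = 5, so x_p = 5*t*exp(-3*t).
General solution: x = C1*exp(-3*t) + C2*exp(-2*t) + 5*t*exp(-3*t).
Apply the initial conditions: x(0) = C1 + C2 = -3 and x'(0) = 5 - 3*C1 - 2*C2 = -4. Solving gives C1 = 15, C2 = -18.

x = -18*exp(-2*t) + 15*exp(-3*t) + 5*t*exp(-3*t)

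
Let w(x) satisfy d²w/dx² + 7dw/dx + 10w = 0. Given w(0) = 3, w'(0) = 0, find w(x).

Characteristic equation r² + 7r + 10 = 0 factors as (r + 5)(r + 2) = 0, so r = -5, -2.
Hence w_h = C1*exp(-5*x) + C2*exp(-2*x).
Apply the initial conditions: w(0) = C1 + C2 = 3 and w'(0) = -5*C1 - 2*C2 = 0. Solving gives C1 = -2, C2 = 5.

w = -2*exp(-5*x) + 5*exp(-2*x)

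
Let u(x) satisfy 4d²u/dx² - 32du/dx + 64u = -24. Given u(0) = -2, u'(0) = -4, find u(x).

u = -3/8 - 13*exp(4*x)/8 + 5*x*exp(4*x)/2

Divide through by 4: u'' - 8u' + 16u = -6.
Characteristic equation r² - 8r + 16 = 0 has discriminant (-8)² - 4·(16) = 0, so r = 4 is a repeated root.
Hence u_h = (C1 + C2*x)*exp(4*x).
For the particular solution try u_p = A0. Substituting and matching coefficients of each power of x gives A0 = -3/8, so u_p = -3/8.
General solution: u = -3/8 + C1*exp(4*x) + C2*x*exp(4*x).
Apply the initial conditions: u(0) = -3/8 + C1 = -2 and u'(0) = C2 + 4*C1 = -4. Solving gives C1 = -13/8, C2 = 5/2.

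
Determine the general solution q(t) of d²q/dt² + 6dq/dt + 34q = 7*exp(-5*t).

Characteristic equation r² + 6r + 34 = 0 has discriminant (6)² - 4·(34) = -100 < 0, so r = -3 ± 5i.
Hence q_h = C1*cos(5*t)*exp(-3*t) + C2*exp(-3*t)*sin(5*t).
Try q_p = A*exp(-5*t). Substituting into the equation and dividing by exp(-5*t) gives A = 7/29, so q_p = 7*exp(-5*t)/29.

q = 7*exp(-5*t)/29 + C1*cos(5*t)*exp(-3*t) + C2*exp(-3*t)*sin(5*t)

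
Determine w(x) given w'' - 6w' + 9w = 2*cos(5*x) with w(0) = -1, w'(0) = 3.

w = -281*exp(3*x)/289 - 15*sin(5*x)/289 - 8*cos(5*x)/289 + 105*x*exp(3*x)/17

Characteristic equation r² - 6r + 9 = 0 has discriminant (-6)² - 4·(9) = 0, so r = 3 is a repeated root.
Hence w_h = (C1 + C2*x)*exp(3*x).
Try w_p = A*cos(5*x) + B*sin(5*x). Substituting and equating the coefficients of cos(5x) and sin(5x) gives A = -8/289, B = -15/289, so w_p = -15*sin(5*x)/289 - 8*cos(5*x)/289.
General solution: w = -15*sin(5*x)/289 - 8*cos(5*x)/289 + C1*exp(3*x) + C2*x*exp(3*x).
Apply the initial conditions: w(0) = -8/289 + C1 = -1 and w'(0) = -75/289 + C2 + 3*C1 = 3. Solving gives C1 = -281/289, C2 = 105/17.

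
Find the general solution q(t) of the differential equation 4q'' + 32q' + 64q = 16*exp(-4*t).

q = C1*exp(-4*t) + 2*t**2*exp(-4*t) + C2*t*exp(-4*t)

Divide through by 4: q'' + 8q' + 16q = 4*exp(-4*t).
Characteristic equation r² + 8r + 16 = 0 has discriminant (8)² - 4·(16) = 0, so r = -4 is a repeated root.
Hence q_h = (C1 + C2*t)*exp(-4*t).
Since exp(-4*t) solves the homogeneous equation (r = -4 is a root of multiplicity 2), multiply the trial by t^2. Try q_p = A*t^2*exp(-4*t). Substituting into the equation and dividing by exp(-4*t) gives A = 2, so q_p = 2*t^2*exp(-4*t).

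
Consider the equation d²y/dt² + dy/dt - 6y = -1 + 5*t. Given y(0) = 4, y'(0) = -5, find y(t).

y = 1/36 - 5*t/6 + 31*exp(2*t)/20 + 109*exp(-3*t)/45

Characteristic equation r² + r - 6 = 0 factors as (r - 2)(r + 3) = 0, so r = 2, -3.
Hence y_h = C1*exp(2*t) + C2*exp(-3*t).
For the particular solution try y_p = A0 + A1*t. Substituting and matching coefficients of each power of t gives A0 = 1/36, A1 = -5/6, so y_p = 1/36 - 5*t/6.
General solution: y = 1/36 - 5*t/6 + C1*exp(2*t) + C2*exp(-3*t).
Apply the initial conditions: y(0) = 1/36 + C1 + C2 = 4 and y'(0) = -5/6 - 3*C2 + 2*C1 = -5. Solving gives C1 = 31/20, C2 = 109/45.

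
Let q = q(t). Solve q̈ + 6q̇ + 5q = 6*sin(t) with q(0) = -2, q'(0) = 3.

Characteristic equation r² + 6r + 5 = 0 factors as (r + 5)(r + 1) = 0, so r = -5, -1.
Hence q_h = C1*exp(-5*t) + C2*exp(-t).
Try q_p = A*cos(t) + B*sin(t). Substituting and equating the coefficients of cos(t) and sin(t) gives A = -9/13, B = 6/13, so q_p = -9*cos(t)/13 + 6*sin(t)/13.
General solution: q = -9*cos(t)/13 + 6*sin(t)/13 + C1*exp(-5*t) + C2*exp(-t).
Apply the initial conditions: q(0) = -9/13 + C1 + C2 = -2 and q'(0) = 6/13 - C2 - 5*C1 = 3. Solving gives C1 = -4/13, C2 = -1.

q = -exp(-t) - 9*cos(t)/13 - 4*exp(-5*t)/13 + 6*sin(t)/13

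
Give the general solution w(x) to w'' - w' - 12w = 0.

w = C1*exp(-3*x) + C2*exp(4*x)

Characteristic equation r² - r - 12 = 0 factors as (r + 3)(r - 4) = 0, so r = -3, 4.
Hence w_h = C1*exp(-3*x) + C2*exp(4*x).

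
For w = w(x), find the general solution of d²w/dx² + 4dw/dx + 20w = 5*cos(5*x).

Characteristic equation r² + 4r + 20 = 0 has discriminant (4)² - 4·(20) = -64 < 0, so r = -2 ± 4i.
Hence w_h = C1*cos(4*x)*exp(-2*x) + C2*exp(-2*x)*sin(4*x).
Try w_p = A*cos(5*x) + B*sin(5*x). Substituting and equating the coefficients of cos(5x) and sin(5x) gives A = -1/17, B = 4/17, so w_p = -cos(5*x)/17 + 4*sin(5*x)/17.

w = -cos(5*x)/17 + 4*sin(5*x)/17 + C1*cos(4*x)*exp(-2*x) + C2*exp(-2*x)*sin(4*x)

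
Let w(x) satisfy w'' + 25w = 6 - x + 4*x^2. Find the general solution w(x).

Characteristic equation r² + 25 = 0 has discriminant (0)² - 4·(25) = -100 < 0, so r = ± 5i.
Hence w_h = C1*cos(5*x) + C2*sin(5*x).
For the particular solution try w_p = A0 + A1*x + A2*x^2. Substituting and matching coefficients of each power of x gives A0 = 142/625, A1 = -1/25, A2 = 4/25, so w_p = 142/625 - x/25 + 4*x^2/25.

w = 142/625 - x/25 + 4*x**2/25 + C1*cos(5*x) + C2*sin(5*x)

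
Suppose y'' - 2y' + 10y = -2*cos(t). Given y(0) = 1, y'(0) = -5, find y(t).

Characteristic equation r² - 2r + 10 = 0 has discriminant (-2)² - 4·(10) = -36 < 0, so r = 1 ± 3i.
Hence y_h = C1*cos(3*t)*exp(t) + C2*exp(t)*sin(3*t).
Try y_p = A*cos(t) + B*sin(t). Substituting and equating the coefficients of cos(t) and sin(t) gives A = -18/85, B = 4/85, so y_p = -18*cos(t)/85 + 4*sin(t)/85.
General solution: y = -18*cos(t)/85 + 4*sin(t)/85 + C1*cos(3*t)*exp(t) + C2*exp(t)*sin(3*t).
Apply the initial conditions: y(0) = -18/85 + C1 = 1 and y'(0) = 4/85 + C1 + 3*C2 = -5. Solving gives C1 = 103/85, C2 = -532/255.

y = -18*cos(t)/85 + 4*sin(t)/85 - 532*exp(t)*sin(3*t)/255 + 103*cos(3*t)*exp(t)/85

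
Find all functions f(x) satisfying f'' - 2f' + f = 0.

Characteristic equation r² - 2r + 1 = 0 has discriminant (-2)² - 4·(1) = 0, so r = 1 is a repeated root.
Hence f_h = (C1 + C2*x)*exp(x).

f = C1*exp(x) + C2*x*exp(x)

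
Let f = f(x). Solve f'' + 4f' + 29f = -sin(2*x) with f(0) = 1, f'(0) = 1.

f = -25*sin(2*x)/689 + 8*cos(2*x)/689 + 681*cos(5*x)*exp(-2*x)/689 + 2101*exp(-2*x)*sin(5*x)/3445

Characteristic equation r² + 4r + 29 = 0 has discriminant (4)² - 4·(29) = -100 < 0, so r = -2 ± 5i.
Hence f_h = C1*cos(5*x)*exp(-2*x) + C2*exp(-2*x)*sin(5*x).
Try f_p = A*cos(2*x) + B*sin(2*x). Substituting and equating the coefficients of cos(2x) and sin(2x) gives A = 8/689, B = -25/689, so f_p = -25*sin(2*x)/689 + 8*cos(2*x)/689.
General solution: f = -25*sin(2*x)/689 + 8*cos(2*x)/689 + C1*cos(5*x)*exp(-2*x) + C2*exp(-2*x)*sin(5*x).
Apply the initial conditions: f(0) = 8/689 + C1 = 1 and f'(0) = -50/689 - 2*C1 + 5*C2 = 1. Solving gives C1 = 681/689, C2 = 2101/3445.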